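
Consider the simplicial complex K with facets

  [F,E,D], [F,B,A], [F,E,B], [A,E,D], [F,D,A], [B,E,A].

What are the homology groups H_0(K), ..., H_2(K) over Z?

Take the total order A < B < D < E < F on the vertex set. Then K (dimension 2) consists of the simplices:

  0-simplices (5): A, B, D, E, F
  1-simplices (9): AB, AD, AE, AF, BE, BF, DE, DF, EF
  2-simplices (6): ABE, ABF, ADE, ADF, BEF, DEF

giving chain groups C_0 ≅ Z^5, C_1 ≅ Z^9, C_2 ≅ Z^6.

Boundary ∂_1: C_1 → C_0 is given by ∂[p,q] = [q] − [p]. For instance
  ∂AD = D − A.
This gives a 5×9 integer matrix of rank 4; reducing to Smith normal form yields diagonal entries (1,1,1,1).

Boundary ∂_2: C_2 → C_1 sends each 2-simplex [p,q,r] to [q,r] − [p,r] + [p,q]. For instance
  ∂BEF = EF − BF + BE,
  ∂ABE = BE − AE + AB.
The 9×6 boundary matrix has rank 5 and Smith normal form diag(1,1,1,1,1).

Reading off H_k = ker ∂_k / im ∂_{k+1}:

  H_0: rank C_0 − rank ∂_1 = 5 − 4 = 1, and the invariant factors of ∂_1 are all 1, so H_0 = Z.
  H_1: rank ker ∂_1 − rank ∂_2 = (9 − 4) − 5 = 0, and the invariant factors of ∂_2 are all 1, so H_1 = 0.
  H_2: rank ker ∂_2 − rank ∂_3 = (6 − 5) − 0 = 1, and there is no ∂_3, so H_2 = Z.

As a check, the Euler characteristic is 5 − 9 + 6 = 2, which agrees with 1 − 0 + 1 = 2.

H_0 ≅ Z,  H_1 = 0,  H_2 ≅ Z.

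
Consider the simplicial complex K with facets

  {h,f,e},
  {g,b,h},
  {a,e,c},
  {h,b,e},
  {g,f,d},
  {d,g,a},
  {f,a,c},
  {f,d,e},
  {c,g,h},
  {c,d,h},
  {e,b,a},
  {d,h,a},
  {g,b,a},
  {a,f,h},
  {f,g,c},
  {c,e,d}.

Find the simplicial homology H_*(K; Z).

Order the vertices as a < b < c < d < e < f < g < h. Listing each simplex with vertices in this order, K has dimension 2 with simplices:

  0-simplices (8): a, b, c, d, e, f, g, h
  1-simplices (24): ab, ac, ad, ae, af, ag, ah, be, bg, bh, cd, ce, cf, cg, ch, de, df, dg, dh, ef, eh, fg, fh, gh
  2-simplices (16): abe, abg, ace, acf, adg, adh, afh, beh, bgh, cde, cdh, cfg, cgh, def, dfg, efh

giving chain groups C_0 ≅ Z^8, C_1 ≅ Z^24, C_2 ≅ Z^16.

The boundary map ∂_1: C_1 → C_0 is given by ∂[p,q] = [q] − [p].
The resulting 8×24 matrix has rank 7, and its Smith normal form has invariant factors (1,1,1,1,1,1,1).

∂_2: C_2 → C_1 sends each 2-simplex [p,q,r] to [q,r] − [p,r] + [p,q]. For instance
  ∂abe = be − ae + ab,
  ∂ace = ce − ae + ac.
This gives a 24×16 integer matrix of rank 15; reducing to Smith normal form yields diagonal entries (1,1,1,1,1,1,1,1,1,1,1,1,1,1,1).

From H_k ≅ ker(∂_k) / im(∂_{k+1}) we obtain:

  H_0: rank C_0 − rank ∂_1 = 8 − 7 = 1, and the invariant factors of ∂_1 are all 1, so H_0 ≅ Z.
  H_1: rank ker ∂_1 − rank ∂_2 = (24 − 7) − 15 = 2, and the invariant factors of ∂_2 are all 1, so H_1 ≅ Z^2.
  H_2: rank ker ∂_2 − rank ∂_3 = (16 − 15) − 0 = 1, and there is no ∂_3, so H_2 ≅ Z.

As a check, the Euler characteristic is 8 − 24 + 16 = 0, which agrees with 1 − 2 + 1 = 0.

H_0 = Z,  H_1 = Z^2,  H_2 = Z.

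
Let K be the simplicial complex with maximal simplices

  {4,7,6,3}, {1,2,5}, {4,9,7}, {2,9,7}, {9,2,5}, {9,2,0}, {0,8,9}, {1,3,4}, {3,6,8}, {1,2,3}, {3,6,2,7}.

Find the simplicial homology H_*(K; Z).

H_0 ≅ Z,  H_1 ≅ Z,  H_2 = 0,  H_3 = 0.

K has 10 vertices, 24 edges, 16 triangles, 2 3-simplices.
rank ∂_0 = 0, rank ∂_1 = 9 ⇒ b_0 = 10 − 0 − 9 = 1; all invariant factors of ∂_1 are 1 so no torsion. So H_0 = Z.
rank ∂_1 = 9, rank ∂_2 = 14 ⇒ b_1 = 24 − 9 − 14 = 1; all invariant factors of ∂_2 are 1 so no torsion. So H_1 = Z.
rank ∂_2 = 14, rank ∂_3 = 2 ⇒ b_2 = 16 − 14 − 2 = 0; all invariant factors of ∂_3 are 1 so no torsion. So H_2 = 0.
rank ∂_3 = 2, rank ∂_4 = 0 ⇒ b_3 = 2 − 2 − 0 = 0. So H_3 = 0.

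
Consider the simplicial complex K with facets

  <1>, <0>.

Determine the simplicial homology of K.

H_0 = Z^2.

Fix the vertex order 0 < 1 and write every simplex with vertices in increasing order. Then dim K = 0 and the simplices of K are:

  0-simplices (2): [0], [1]

Hence C_0 ≅ Z^2.

Now H_k = ker ∂_k / im ∂_{k+1}, so:

  H_0: rank C_0 − rank ∂_1 = 2 − 0 = 2, and there is no ∂_1, so H_0 ≅ Z^2.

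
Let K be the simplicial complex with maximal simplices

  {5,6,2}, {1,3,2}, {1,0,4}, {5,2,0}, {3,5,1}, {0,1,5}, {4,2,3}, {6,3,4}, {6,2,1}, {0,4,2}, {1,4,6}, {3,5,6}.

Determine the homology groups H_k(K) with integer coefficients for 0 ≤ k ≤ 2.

H_0 = Z,  H_1 = Z/2,  H_2 = 0.

Take the total order 0 < 1 < 2 < 3 < 4 < 5 < 6 on the vertex set. Then K (dimension 2) consists of the simplices:

  0-simplices (7): [0], [1], [2], [3], [4], [5], [6]
  1-simplices (18): [0,1], [0,2], [0,4], [0,5], [1,2], [1,3], [1,4], [1,5], [1,6], [2,3], [2,4], [2,5], [2,6], [3,4], [3,5], [3,6], [4,6], [5,6]
  2-simplices (12): [0,1,4], [0,1,5], [0,2,4], [0,2,5], [1,2,3], [1,2,6], [1,3,5], [1,4,6], [2,3,4], [2,5,6], [3,4,6], [3,5,6]

Hence C_0 ≅ Z^7, C_1 ≅ Z^18, C_2 ≅ Z^12.

Boundary ∂_1: C_1 → C_0 maps an edge to its endpoints' difference, ∂[p,q] = q − p. For instance
  ∂[4,6] = [6] − [4].
The resulting 7×18 matrix has rank 6, and its Smith normal form has invariant factors (1,1,1,1,1,1).

∂_2: C_2 → C_1 sends each 2-simplex [p,q,r] to [q,r] − [p,r] + [p,q]. For instance
  ∂[2,5,6] = [5,6] − [2,6] + [2,5],
  ∂[2,3,4] = [3,4] − [2,4] + [2,3].
The 18×12 boundary matrix has rank 12 and Smith normal form diag(1,1,1,1,1,1,1,1,1,1,1,2).

Computing H_k = (kernel of ∂_k) / (image of ∂_{k+1}):

  H_0: rank C_0 − rank ∂_1 = 7 − 6 = 1, and the invariant factors of ∂_1 are all 1, so H_0 ≅ Z.
  H_1: rank ker ∂_1 − rank ∂_2 = (18 − 6) − 12 = 0, and ∂_2 has invariant factor 2 > 1, so H_1 ≅ Z/2.
  H_2: rank ker ∂_2 − rank ∂_3 = (12 − 12) − 0 = 0, and there is no ∂_3, so H_2 ≅ 0.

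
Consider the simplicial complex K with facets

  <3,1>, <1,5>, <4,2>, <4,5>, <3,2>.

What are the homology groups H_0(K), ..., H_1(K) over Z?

Take the total order 1 < 2 < 3 < 4 < 5 on the vertex set. Then K (dimension 1) consists of the simplices:

  0-simplices (5): [1], [2], [3], [4], [5]
  1-simplices (5): [1,3], [1,5], [2,3], [2,4], [4,5]

giving chain groups C_0 ≅ Z^5, C_1 ≅ Z^5.

Boundary ∂_1: C_1 → C_0 is given by ∂[p,q] = [q] − [p].
As a 5×5 matrix over Z this has rank 4, with invariant factors (1,1,1,1).

Now H_k = ker ∂_k / im ∂_{k+1}, so:

  H_0: rank C_0 − rank ∂_1 = 5 − 4 = 1, and the invariant factors of ∂_1 are all 1, so H_0 = Z.
  H_1: rank ker ∂_1 − rank ∂_2 = (5 − 4) − 0 = 1, and there is no ∂_2, so H_1 = Z.

(K is a triangulation of the circle S^1.)

H_0 = Z,  H_1 = Z.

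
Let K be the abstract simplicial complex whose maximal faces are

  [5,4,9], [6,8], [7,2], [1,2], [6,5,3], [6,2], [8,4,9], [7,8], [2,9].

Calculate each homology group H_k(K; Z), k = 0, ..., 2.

Order the vertices as 1 < 2 < 3 < 4 < 5 < 6 < 7 < 8 < 9. Listing each simplex with vertices in this order, K has dimension 2 with simplices:

  0-simplices (9): [1], [2], [3], [4], [5], [6], [7], [8], [9]
  1-simplices (14): [1,2], [2,6], [2,7], [2,9], [3,5], [3,6], [4,5], [4,8], [4,9], [5,6], [5,9], [6,8], [7,8], [8,9]
  2-simplices (3): [3,5,6], [4,5,9], [4,8,9]

giving chain groups C_0 ≅ Z^9, C_1 ≅ Z^14, C_2 ≅ Z^3.

∂_1: C_1 → C_0 sends each edge [p,q] (with p < q) to q − p. For instance
  ∂[2,6] = [6] − [2].
This gives a 9×14 integer matrix of rank 8; reducing to Smith normal form yields diagonal entries (1,1,1,1,1,1,1,1).

Boundary ∂_2: C_2 → C_1 sends each 2-simplex [p,q,r] to [q,r] − [p,r] + [p,q]. For instance
  ∂[4,5,9] = [5,9] − [4,9] + [4,5],
  ∂[4,8,9] = [8,9] − [4,9] + [4,8].
The 14×3 boundary matrix has rank 3 and Smith normal form diag(1,1,1).

Reading off H_k = ker ∂_k / im ∂_{k+1}:

  H_0: rank C_0 − rank ∂_1 = 9 − 8 = 1, and the invariant factors of ∂_1 are all 1, so H_0 = Z.
  H_1: rank ker ∂_1 − rank ∂_2 = (14 − 8) − 3 = 3, and the invariant factors of ∂_2 are all 1, so H_1 = Z^3.
  H_2: rank ker ∂_2 − rank ∂_3 = (3 − 3) − 0 = 0, and there is no ∂_3, so H_2 = 0.

H_0 ≅ Z,  H_1 ≅ Z^3,  H_2 = 0.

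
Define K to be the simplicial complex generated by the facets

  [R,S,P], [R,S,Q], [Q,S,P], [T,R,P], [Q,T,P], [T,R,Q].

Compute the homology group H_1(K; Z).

Take the total order P < Q < R < S < T on the vertex set. Then K (dimension 2) consists of the simplices:

  0-simplices (5): P, Q, R, S, T
  1-simplices (9): PQ, PR, PS, PT, QR, QS, QT, RS, RT
  2-simplices (6): PQS, PQT, PRS, PRT, QRS, QRT

giving chain groups C_0 ≅ Z^5, C_1 ≅ Z^9, C_2 ≅ Z^6.

Boundary ∂_1: C_1 → C_0 sends each edge [p,q] (with p < q) to q − p.
This gives a 5×9 integer matrix of rank 4; reducing to Smith normal form yields diagonal entries (1,1,1,1).

Boundary ∂_2: C_2 → C_1 acts by ∂[p,q,r] = [q,r] − [p,r] + [p,q]. For instance
  ∂QRS = RS − QS + QR,
  ∂PRT = RT − PT + PR.
The resulting 9×6 matrix has rank 5, and its Smith normal form has invariant factors (1,1,1,1,1).

Now H_k = ker ∂_k / im ∂_{k+1}, so:

  H_1: rank ker ∂_1 − rank ∂_2 = (9 − 4) − 5 = 0, and the invariant factors of ∂_2 are all 1, so H_1 = 0.

H_1 ≅ 0.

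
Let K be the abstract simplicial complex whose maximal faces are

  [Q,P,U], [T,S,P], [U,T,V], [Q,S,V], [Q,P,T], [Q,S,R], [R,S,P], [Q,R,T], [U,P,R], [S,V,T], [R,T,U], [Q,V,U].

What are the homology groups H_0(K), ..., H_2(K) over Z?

Take the total order P < Q < R < S < T < U < V on the vertex set. Then K (dimension 2) consists of the simplices:

  0-simplices (7): P, Q, R, S, T, U, V
  1-simplices (18): PQ, PR, PS, PT, PU, QR, QS, QT, QU, QV, RS, RT, RU, ST, SV, TU, TV, UV
  2-simplices (12): PQT, PQU, PRS, PRU, PST, QRS, QRT, QSV, QUV, RTU, STV, TUV

so the chain groups are C_0 ≅ Z^7, C_1 ≅ Z^18, C_2 ≅ Z^12.

∂_1: C_1 → C_0 is given by ∂[p,q] = [q] − [p]. For instance
  ∂TU = U − T.
As a 7×18 matrix over Z this has rank 6, with invariant factors (1,1,1,1,1,1).

∂_2: C_2 → C_1 sends each 2-simplex [p,q,r] to [q,r] − [p,r] + [p,q]. For instance
  ∂PST = ST − PT + PS,
  ∂QUV = UV − QV + QU.
As a 18×12 matrix over Z this has rank 12, with invariant factors (1,1,1,1,1,1,1,1,1,1,1,2).

Computing H_k = (kernel of ∂_k) / (image of ∂_{k+1}):

  H_0: rank C_0 − rank ∂_1 = 7 − 6 = 1, and the invariant factors of ∂_1 are all 1, so H_0 = Z.
  H_1: rank ker ∂_1 − rank ∂_2 = (18 − 6) − 12 = 0, and ∂_2 has invariant factor 2 > 1, so H_1 = Z/2Z.
  H_2: rank ker ∂_2 − rank ∂_3 = (12 − 12) − 0 = 0, and there is no ∂_3, so H_2 = 0.

As a check, the Euler characteristic is 7 − 18 + 12 = 1, which agrees with 1 − 0 + 0 = 1.

H_0 ≅ Z,  H_1 ≅ Z/2Z,  H_2 = 0.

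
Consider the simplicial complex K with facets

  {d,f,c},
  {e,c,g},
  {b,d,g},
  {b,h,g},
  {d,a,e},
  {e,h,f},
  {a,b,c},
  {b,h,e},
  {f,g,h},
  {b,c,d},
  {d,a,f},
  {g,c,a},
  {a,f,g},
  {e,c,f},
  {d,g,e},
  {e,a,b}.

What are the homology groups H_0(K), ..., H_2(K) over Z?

H_0 ≅ Z,  H_1 ≅ Z^2,  H_2 ≅ Z.

Take the total order a < b < c < d < e < f < g < h on the vertex set. Then K (dimension 2) consists of the simplices:

  0-simplices (8): a, b, c, d, e, f, g, h
  1-simplices (24): ab, ac, ad, ae, af, ag, bc, bd, be, bg, bh, cd, ce, cf, cg, de, df, dg, ef, eg, eh, fg, fh, gh
  2-simplices (16): abc, abe, acg, ade, adf, afg, bcd, bdg, beh, bgh, cdf, cef, ceg, deg, efh, fgh

giving chain groups C_0 ≅ Z^8, C_1 ≅ Z^24, C_2 ≅ Z^16.

Boundary ∂_1: C_1 → C_0 sends each edge [p,q] (with p < q) to q − p. For instance
  ∂bh = h − b.
The 8×24 boundary matrix has rank 7 and Smith normal form diag(1,1,1,1,1,1,1).

The boundary map ∂_2: C_2 → C_1 sends each 2-simplex [p,q,r] to [q,r] − [p,r] + [p,q]. For instance
  ∂abe = be − ae + ab,
  ∂adf = df − af + ad.
The 24×16 boundary matrix has rank 15 and Smith normal form diag(1,1,1,1,1,1,1,1,1,1,1,1,1,1,1).

From H_k ≅ ker(∂_k) / im(∂_{k+1}) we obtain:

  H_0: rank C_0 − rank ∂_1 = 8 − 7 = 1, and the invariant factors of ∂_1 are all 1, so H_0 = Z.
  H_1: rank ker ∂_1 − rank ∂_2 = (24 − 7) − 15 = 2, and the invariant factors of ∂_2 are all 1, so H_1 = Z^2.
  H_2: rank ker ∂_2 − rank ∂_3 = (16 − 15) − 0 = 1, and there is no ∂_3, so H_2 = Z.

As a check, the Euler characteristic is 8 − 24 + 16 = 0, which agrees with 1 − 2 + 1 = 0.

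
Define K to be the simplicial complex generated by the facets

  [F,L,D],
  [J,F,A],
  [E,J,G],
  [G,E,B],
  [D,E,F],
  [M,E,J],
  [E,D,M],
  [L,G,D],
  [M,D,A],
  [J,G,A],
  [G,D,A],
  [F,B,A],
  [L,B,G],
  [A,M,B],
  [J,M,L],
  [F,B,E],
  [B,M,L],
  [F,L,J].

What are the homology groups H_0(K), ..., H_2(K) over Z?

Take the total order A < B < D < E < F < G < J < L < M on the vertex set. Then K (dimension 2) consists of the simplices:

  0-simplices (9): A, B, D, E, F, G, J, L, M
  1-simplices (27): AB, AD, AF, AG, AJ, AM, BE, BF, BG, BL, BM, DE, DF, DG, DL, DM, EF, EG, EJ, EM, FJ, FL, GJ, GL, JL, JM, LM
  2-simplices (18): ABF, ABM, ADG, ADM, AFJ, AGJ, BEF, BEG, BGL, BLM, DEF, DEM, DFL, DGL, EGJ, EJM, FJL, JLM

giving chain groups C_0 ≅ Z^9, C_1 ≅ Z^27, C_2 ≅ Z^18.

∂_1: C_1 → C_0 maps an edge to its endpoints' difference, ∂[p,q] = q − p. For instance
  ∂GJ = J − G.
The resulting 9×27 matrix has rank 8, and its Smith normal form has invariant factors (1,1,1,1,1,1,1,1).

∂_2: C_2 → C_1 acts by ∂[p,q,r] = [q,r] − [p,r] + [p,q]. For instance
  ∂DGL = GL − DL + DG,
  ∂ADG = DG − AG + AD.
The resulting 27×18 matrix has rank 17, and its Smith normal form has invariant factors (1,1,1,1,1,1,1,1,1,1,1,1,1,1,1,1,1).

From H_k ≅ ker(∂_k) / im(∂_{k+1}) we obtain:

  H_0: rank C_0 − rank ∂_1 = 9 − 8 = 1, and the invariant factors of ∂_1 are all 1, so H_0 = Z.
  H_1: rank ker ∂_1 − rank ∂_2 = (27 − 8) − 17 = 2, and the invariant factors of ∂_2 are all 1, so H_1 = Z^2.
  H_2: rank ker ∂_2 − rank ∂_3 = (18 − 17) − 0 = 1, and there is no ∂_3, so H_2 = Z.

As a check, the Euler characteristic is 9 − 27 + 18 = 0, which agrees with 1 − 2 + 1 = 0.

H_0 ≅ Z,  H_1 ≅ Z^2,  H_2 ≅ Z.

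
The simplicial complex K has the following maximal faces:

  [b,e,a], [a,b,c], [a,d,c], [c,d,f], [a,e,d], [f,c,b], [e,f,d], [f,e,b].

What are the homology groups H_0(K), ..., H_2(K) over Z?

H_0 ≅ Z,  H_1 = 0,  H_2 ≅ Z.

Order the vertices as a < b < c < d < e < f. Listing each simplex with vertices in this order, K has dimension 2 with simplices:

  0-simplices (6): a, b, c, d, e, f
  1-simplices (12): ab, ac, ad, ae, bc, be, bf, cd, cf, de, df, ef
  2-simplices (8): abc, abe, acd, ade, bcf, bef, cdf, def

Hence C_0 ≅ Z^6, C_1 ≅ Z^12, C_2 ≅ Z^8.

Boundary ∂_1: C_1 → C_0 maps an edge to its endpoints' difference, ∂[p,q] = q − p. For instance
  ∂bf = f − b.
This gives a 6×12 integer matrix of rank 5; reducing to Smith normal form yields diagonal entries (1,1,1,1,1).

Boundary ∂_2: C_2 → C_1 maps a triangle to the signed sum of its edges. For instance
  ∂acd = cd − ad + ac,
  ∂ade = de − ae + ad.
This gives a 12×8 integer matrix of rank 7; reducing to Smith normal form yields diagonal entries (1,1,1,1,1,1,1).

From H_k ≅ ker(∂_k) / im(∂_{k+1}) we obtain:

  H_0: rank C_0 − rank ∂_1 = 6 − 5 = 1, and the invariant factors of ∂_1 are all 1, so H_0 ≅ Z.
  H_1: rank ker ∂_1 − rank ∂_2 = (12 − 5) − 7 = 0, and the invariant factors of ∂_2 are all 1, so H_1 ≅ 0.
  H_2: rank ker ∂_2 − rank ∂_3 = (8 − 7) − 0 = 1, and there is no ∂_3, so H_2 ≅ Z.

(K is a triangulation of the 2-sphere S^2.)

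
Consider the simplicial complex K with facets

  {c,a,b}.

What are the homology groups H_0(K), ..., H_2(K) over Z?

H_0 ≅ Z,  H_1 = 0,  H_2 = 0.

K has 3 vertices, 3 edges, 1 triangle.
rank ∂_0 = 0, rank ∂_1 = 2 ⇒ b_0 = 3 − 0 − 2 = 1; all invariant factors of ∂_1 are 1 so no torsion. So H_0 = Z.
rank ∂_1 = 2, rank ∂_2 = 1 ⇒ b_1 = 3 − 2 − 1 = 0; all invariant factors of ∂_2 are 1 so no torsion. So H_1 = 0.
rank ∂_2 = 1, rank ∂_3 = 0 ⇒ b_2 = 1 − 1 − 0 = 0. So H_2 = 0.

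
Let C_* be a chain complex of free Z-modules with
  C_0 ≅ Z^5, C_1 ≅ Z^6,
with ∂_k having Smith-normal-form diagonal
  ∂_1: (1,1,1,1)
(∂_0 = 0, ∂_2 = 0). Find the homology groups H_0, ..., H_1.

H_0: b_0 = 5 − 0 − 4 = 1; torsion from ∂_1 factors > 1: none. So H_0 = Z.
H_1: b_1 = 6 − 4 − 0 = 2; torsion from ∂_2 factors > 1: none. So H_1 = Z^2.

H_0 = Z,  H_1 = Z^2.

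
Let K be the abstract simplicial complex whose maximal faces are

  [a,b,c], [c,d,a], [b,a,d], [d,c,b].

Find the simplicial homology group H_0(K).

Order the vertices as a < b < c < d. Listing each simplex with vertices in this order, K has dimension 2 with simplices:

  0-simplices (4): a, b, c, d
  1-simplices (6): ab, ac, ad, bc, bd, cd
  2-simplices (4): abc, abd, acd, bcd

Hence C_0 ≅ Z^4, C_1 ≅ Z^6, C_2 ≅ Z^4.

Boundary ∂_1: C_1 → C_0 is given by ∂[p,q] = [q] − [p]. For instance
  ∂bc = c − b.
The resulting 4×6 matrix has rank 3, and its Smith normal form has invariant factors (1,1,1).

The boundary map ∂_2: C_2 → C_1 sends each 2-simplex [p,q,r] to [q,r] − [p,r] + [p,q]. For instance
  ∂acd = cd − ad + ac,
  ∂abd = bd − ad + ab.
The 6×4 boundary matrix has rank 3 and Smith normal form diag(1,1,1).

Computing H_k = (kernel of ∂_k) / (image of ∂_{k+1}):

  H_0: rank C_0 − rank ∂_1 = 4 − 3 = 1, and the invariant factors of ∂_1 are all 1, so H_0 = Z.

H_0 = Z.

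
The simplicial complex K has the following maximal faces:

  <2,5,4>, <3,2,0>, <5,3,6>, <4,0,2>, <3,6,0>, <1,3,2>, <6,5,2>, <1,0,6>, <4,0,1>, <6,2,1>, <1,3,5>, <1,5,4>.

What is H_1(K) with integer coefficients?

Order the vertices as 0 < 1 < 2 < 3 < 4 < 5 < 6. Listing each simplex with vertices in this order, K has dimension 2 with simplices:

  0-simplices (7): [0], [1], [2], [3], [4], [5], [6]
  1-simplices (18): [0,1], [0,2], [0,3], [0,4], [0,6], [1,2], [1,3], [1,4], [1,5], [1,6], [2,3], [2,4], [2,5], [2,6], [3,5], [3,6], [4,5], [5,6]
  2-simplices (12): [0,1,4], [0,1,6], [0,2,3], [0,2,4], [0,3,6], [1,2,3], [1,2,6], [1,3,5], [1,4,5], [2,4,5], [2,5,6], [3,5,6]

so the chain groups are C_0 ≅ Z^7, C_1 ≅ Z^18, C_2 ≅ Z^12.

The boundary map ∂_1: C_1 → C_0 maps an edge to its endpoints' difference, ∂[p,q] = q − p.
As a 7×18 matrix over Z this has rank 6, with invariant factors (1,1,1,1,1,1).

∂_2: C_2 → C_1 sends each 2-simplex [p,q,r] to [q,r] − [p,r] + [p,q]. For instance
  ∂[0,2,4] = [2,4] − [0,4] + [0,2],
  ∂[1,2,3] = [2,3] − [1,3] + [1,2].
The 18×12 boundary matrix has rank 12 and Smith normal form diag(1,1,1,1,1,1,1,1,1,1,1,2).

Reading off H_k = ker ∂_k / im ∂_{k+1}:

  H_1: rank ker ∂_1 − rank ∂_2 = (18 − 6) − 12 = 0, and ∂_2 has invariant factor 2 > 1, so H_1 ≅ Z/2.

(K is a triangulation of the real projective plane RP^2.)

H_1 = Z/2.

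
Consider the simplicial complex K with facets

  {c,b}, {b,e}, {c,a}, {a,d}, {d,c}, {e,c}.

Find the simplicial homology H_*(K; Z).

Order the vertices as a < b < c < d < e. Listing each simplex with vertices in this order, K has dimension 1 with simplices:

  0-simplices (5): a, b, c, d, e
  1-simplices (6): ac, ad, bc, be, cd, ce

Hence C_0 ≅ Z^5, C_1 ≅ Z^6.

∂_1: C_1 → C_0 maps an edge to its endpoints' difference, ∂[p,q] = q − p.
This gives a 5×6 integer matrix of rank 4; reducing to Smith normal form yields diagonal entries (1,1,1,1).

Now H_k = ker ∂_k / im ∂_{k+1}, so:

  H_0: rank C_0 − rank ∂_1 = 5 − 4 = 1, and the invariant factors of ∂_1 are all 1, so H_0 ≅ Z.
  H_1: rank ker ∂_1 − rank ∂_2 = (6 − 4) − 0 = 2, and there is no ∂_2, so H_1 ≅ Z^2.

As a check, the Euler characteristic is 5 − 6 = -1, which agrees with 1 − 2 = -1.

H_0 ≅ Z,  H_1 ≅ Z^2.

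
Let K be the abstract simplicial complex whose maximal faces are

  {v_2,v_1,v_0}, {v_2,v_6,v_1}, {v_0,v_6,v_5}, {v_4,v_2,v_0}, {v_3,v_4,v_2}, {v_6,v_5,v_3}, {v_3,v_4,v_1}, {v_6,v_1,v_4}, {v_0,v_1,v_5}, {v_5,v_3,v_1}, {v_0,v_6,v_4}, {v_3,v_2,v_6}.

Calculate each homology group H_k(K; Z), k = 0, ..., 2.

H_0 = Z,  H_1 = Z/2,  H_2 = 0.

Take the total order v_0 < v_1 < v_2 < v_3 < v_4 < v_5 < v_6 on the vertex set. Then K (dimension 2) consists of the simplices:

  0-simplices (7): [v_0], [v_1], [v_2], [v_3], [v_4], [v_5], [v_6]
  1-simplices (18): (18 of them)
  2-simplices (12): (12 of them)

giving chain groups C_0 ≅ Z^7, C_1 ≅ Z^18, C_2 ≅ Z^12.

Boundary ∂_1: C_1 → C_0 is given by ∂[p,q] = [q] − [p].
The 7×18 boundary matrix has rank 6 and Smith normal form diag(1,1,1,1,1,1).

∂_2: C_2 → C_1 sends each 2-simplex [p,q,r] to [q,r] − [p,r] + [p,q]. For instance
  ∂[v_0,v_1,v_5] = [v_1,v_5] − [v_0,v_5] + [v_0,v_1],
  ∂[v_1,v_2,v_6] = [v_2,v_6] − [v_1,v_6] + [v_1,v_2].
This gives a 18×12 integer matrix of rank 12; reducing to Smith normal form yields diagonal entries (1,1,1,1,1,1,1,1,1,1,1,2).

Computing H_k = (kernel of ∂_k) / (image of ∂_{k+1}):

  H_0: rank C_0 − rank ∂_1 = 7 − 6 = 1, and the invariant factors of ∂_1 are all 1, so H_0 ≅ Z.
  H_1: rank ker ∂_1 − rank ∂_2 = (18 − 6) − 12 = 0, and ∂_2 has invariant factor 2 > 1, so H_1 ≅ Z/2.
  H_2: rank ker ∂_2 − rank ∂_3 = (12 − 12) − 0 = 0, and there is no ∂_3, so H_2 ≅ 0.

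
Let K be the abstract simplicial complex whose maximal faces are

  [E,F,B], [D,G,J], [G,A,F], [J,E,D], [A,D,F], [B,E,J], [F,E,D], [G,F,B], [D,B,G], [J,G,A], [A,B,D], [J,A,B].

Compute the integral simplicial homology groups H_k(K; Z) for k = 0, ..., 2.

H_0 ≅ Z,  H_1 ≅ Z/2Z,  H_2 = 0.

Order the vertices as A < B < D < E < F < G < J. Listing each simplex with vertices in this order, K has dimension 2 with simplices:

  0-simplices (7): A, B, D, E, F, G, J
  1-simplices (18): AB, AD, AF, AG, AJ, BD, BE, BF, BG, BJ, DE, DF, DG, DJ, EF, EJ, FG, GJ
  2-simplices (12): ABD, ABJ, ADF, AFG, AGJ, BDG, BEF, BEJ, BFG, DEF, DEJ, DGJ

Hence C_0 ≅ Z^7, C_1 ≅ Z^18, C_2 ≅ Z^12.

The boundary map ∂_1: C_1 → C_0 is given by ∂[p,q] = [q] − [p]. For instance
  ∂BE = E − B.
As a 7×18 matrix over Z this has rank 6, with invariant factors (1,1,1,1,1,1).

Boundary ∂_2: C_2 → C_1 sends each 2-simplex [p,q,r] to [q,r] − [p,r] + [p,q]. For instance
  ∂DEF = EF − DF + DE,
  ∂ABD = BD − AD + AB.
The resulting 18×12 matrix has rank 12, and its Smith normal form has invariant factors (1,1,1,1,1,1,1,1,1,1,1,2).

Reading off H_k = ker ∂_k / im ∂_{k+1}:

  H_0: rank C_0 − rank ∂_1 = 7 − 6 = 1, and the invariant factors of ∂_1 are all 1, so H_0 ≅ Z.
  H_1: rank ker ∂_1 − rank ∂_2 = (18 − 6) − 12 = 0, and ∂_2 has invariant factor 2 > 1, so H_1 ≅ Z/2Z.
  H_2: rank ker ∂_2 − rank ∂_3 = (12 − 12) − 0 = 0, and there is no ∂_3, so H_2 ≅ 0.

As a check, the Euler characteristic is 7 − 18 + 12 = 1, which agrees with 1 − 0 + 0 = 1.
(K is a triangulation of the real projective plane RP^2.)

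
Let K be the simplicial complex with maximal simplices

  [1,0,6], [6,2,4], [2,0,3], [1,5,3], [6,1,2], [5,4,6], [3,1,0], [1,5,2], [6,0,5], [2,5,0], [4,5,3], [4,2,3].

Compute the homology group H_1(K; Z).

We work with the vertex ordering 0 < 1 < 2 < 3 < 4 < 5 < 6. The simplices of K, each written with vertices in increasing order, are:

  0-simplices (7): [0], [1], [2], [3], [4], [5], [6]
  1-simplices (18): [0,1], [0,2], [0,3], [0,5], [0,6], [1,2], [1,3], [1,5], [1,6], [2,3], [2,4], [2,5], [2,6], [3,4], [3,5], [4,5], [4,6], [5,6]
  2-simplices (12): [0,1,3], [0,1,6], [0,2,3], [0,2,5], [0,5,6], [1,2,5], [1,2,6], [1,3,5], [2,3,4], [2,4,6], [3,4,5], [4,5,6]

so the chain groups are C_0 ≅ Z^7, C_1 ≅ Z^18, C_2 ≅ Z^12.

∂_1: C_1 → C_0 sends each edge [p,q] (with p < q) to q − p.
As a 7×18 matrix over Z this has rank 6, with invariant factors (1,1,1,1,1,1).

The boundary map ∂_2: C_2 → C_1 acts by ∂[p,q,r] = [q,r] − [p,r] + [p,q]. For instance
  ∂[1,2,5] = [2,5] − [1,5] + [1,2],
  ∂[0,1,6] = [1,6] − [0,6] + [0,1].
This gives a 18×12 integer matrix of rank 12; reducing to Smith normal form yields diagonal entries (1,1,1,1,1,1,1,1,1,1,1,2).

Reading off H_k = ker ∂_k / im ∂_{k+1}:

  H_1: rank ker ∂_1 − rank ∂_2 = (18 − 6) − 12 = 0, and ∂_2 has invariant factor 2 > 1, so H_1 ≅ Z/2.

H_1 = Z/2.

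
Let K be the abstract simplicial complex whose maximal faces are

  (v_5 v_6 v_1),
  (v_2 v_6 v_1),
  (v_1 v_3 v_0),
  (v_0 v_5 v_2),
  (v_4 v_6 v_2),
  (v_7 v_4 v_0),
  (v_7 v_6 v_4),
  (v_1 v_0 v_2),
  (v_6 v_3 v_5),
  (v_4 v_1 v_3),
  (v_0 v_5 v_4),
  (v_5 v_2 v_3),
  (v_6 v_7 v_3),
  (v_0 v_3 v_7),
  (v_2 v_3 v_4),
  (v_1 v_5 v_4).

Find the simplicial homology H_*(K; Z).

H_0 = Z,  H_1 = Z^2,  H_2 = Z.

Fix the vertex order v_0 < v_1 < v_2 < v_3 < v_4 < v_5 < v_6 < v_7 and write every simplex with vertices in increasing order. Then dim K = 2 and the simplices of K are:

  0-simplices (8): [v_0], [v_1], [v_2], [v_3], [v_4], [v_5], [v_6], [v_7]
  1-simplices (24): (24 of them)
  2-simplices (16): (16 of them)

giving chain groups C_0 ≅ Z^8, C_1 ≅ Z^24, C_2 ≅ Z^16.

∂_1: C_1 → C_0 sends each edge [p,q] (with p < q) to q − p. For instance
  ∂[v_3,v_6] = [v_6] − [v_3].
The resulting 8×24 matrix has rank 7, and its Smith normal form has invariant factors (1,1,1,1,1,1,1).

Boundary ∂_2: C_2 → C_1 acts by ∂[p,q,r] = [q,r] − [p,r] + [p,q]. For instance
  ∂[v_0,v_2,v_5] = [v_2,v_5] − [v_0,v_5] + [v_0,v_2],
  ∂[v_1,v_5,v_6] = [v_5,v_6] − [v_1,v_6] + [v_1,v_5].
As a 24×16 matrix over Z this has rank 15, with invariant factors (1,1,1,1,1,1,1,1,1,1,1,1,1,1,1).

Computing H_k = (kernel of ∂_k) / (image of ∂_{k+1}):

  H_0: rank C_0 − rank ∂_1 = 8 − 7 = 1, and the invariant factors of ∂_1 are all 1, so H_0 ≅ Z.
  H_1: rank ker ∂_1 − rank ∂_2 = (24 − 7) − 15 = 2, and the invariant factors of ∂_2 are all 1, so H_1 ≅ Z^2.
  H_2: rank ker ∂_2 − rank ∂_3 = (16 − 15) − 0 = 1, and there is no ∂_3, so H_2 ≅ Z.

(K is a triangulation of the torus T^2.)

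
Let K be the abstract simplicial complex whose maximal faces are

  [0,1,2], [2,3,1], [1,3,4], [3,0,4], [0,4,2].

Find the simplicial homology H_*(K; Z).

K has 5 vertices, 10 edges, 5 triangles.
rank ∂_0 = 0, rank ∂_1 = 4 ⇒ b_0 = 5 − 0 − 4 = 1; all invariant factors of ∂_1 are 1 so no torsion. So H_0 ≅ Z.
rank ∂_1 = 4, rank ∂_2 = 5 ⇒ b_1 = 10 − 4 − 5 = 1; all invariant factors of ∂_2 are 1 so no torsion. So H_1 ≅ Z.
rank ∂_2 = 5, rank ∂_3 = 0 ⇒ b_2 = 5 − 5 − 0 = 0. So H_2 ≅ 0.

H_0 ≅ Z,  H_1 ≅ Z,  H_2 = 0.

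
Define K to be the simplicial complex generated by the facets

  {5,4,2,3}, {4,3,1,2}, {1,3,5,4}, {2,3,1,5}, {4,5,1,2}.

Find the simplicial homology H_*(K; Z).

H_0 ≅ Z,  H_1 = 0,  H_2 = 0,  H_3 ≅ Z.

Take the total order 1 < 2 < 3 < 4 < 5 on the vertex set. Then K (dimension 3) consists of the simplices:

  0-simplices (5): [1], [2], [3], [4], [5]
  1-simplices (10): [1,2], [1,3], [1,4], [1,5], [2,3], [2,4], [2,5], [3,4], [3,5], [4,5]
  2-simplices (10): [1,2,3], [1,2,4], [1,2,5], [1,3,4], [1,3,5], [1,4,5], [2,3,4], [2,3,5], [2,4,5], [3,4,5]
  3-simplices (5): [1,2,3,4], [1,2,3,5], [1,2,4,5], [1,3,4,5], [2,3,4,5]

giving chain groups C_0 ≅ Z^5, C_1 ≅ Z^10, C_2 ≅ Z^10, C_3 ≅ Z^5.

The boundary map ∂_1: C_1 → C_0 maps an edge to its endpoints' difference, ∂[p,q] = q − p. For instance
  ∂[1,4] = [4] − [1].
This gives a 5×10 integer matrix of rank 4; reducing to Smith normal form yields diagonal entries (1,1,1,1).

Boundary ∂_2: C_2 → C_1 sends each 2-simplex [p,q,r] to [q,r] − [p,r] + [p,q]. For instance
  ∂[1,2,3] = [2,3] − [1,3] + [1,2],
  ∂[2,3,5] = [3,5] − [2,5] + [2,3].
As a 10×10 matrix over Z this has rank 6, with invariant factors (1,1,1,1,1,1).

Boundary ∂_3: C_3 → C_2 sends each 3-simplex σ to the alternating sum Σ_i (−1)^i (σ with its i-th vertex removed). For instance
  ∂[1,2,3,5] = [2,3,5] − [1,3,5] + [1,2,5] − [1,2,3],
  ∂[2,3,4,5] = [3,4,5] − [2,4,5] + [2,3,5] − [2,3,4].
The resulting 10×5 matrix has rank 4, and its Smith normal form has invariant factors (1,1,1,1).

Computing H_k = (kernel of ∂_k) / (image of ∂_{k+1}):

  H_0: rank C_0 − rank ∂_1 = 5 − 4 = 1, and the invariant factors of ∂_1 are all 1, so H_0 ≅ Z.
  H_1: rank ker ∂_1 − rank ∂_2 = (10 − 4) − 6 = 0, and the invariant factors of ∂_2 are all 1, so H_1 ≅ 0.
  H_2: rank ker ∂_2 − rank ∂_3 = (10 − 6) − 4 = 0, and the invariant factors of ∂_3 are all 1, so H_2 ≅ 0.
  H_3: rank ker ∂_3 − rank ∂_4 = (5 − 4) − 0 = 1, and there is no ∂_4, so H_3 ≅ Z.

As a check, the Euler characteristic is 5 − 10 + 10 − 5 = 0, which agrees with 1 − 0 + 0 − 1 = 0.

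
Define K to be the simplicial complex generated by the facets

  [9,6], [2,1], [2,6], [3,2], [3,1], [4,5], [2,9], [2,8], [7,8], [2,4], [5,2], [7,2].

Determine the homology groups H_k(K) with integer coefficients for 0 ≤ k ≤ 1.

H_0 = Z,  H_1 = Z^4.

K has 9 vertices, 12 edges.
rank ∂_0 = 0, rank ∂_1 = 8 ⇒ b_0 = 9 − 0 − 8 = 1; all invariant factors of ∂_1 are 1 so no torsion. So H_0 = Z.
rank ∂_1 = 8, rank ∂_2 = 0 ⇒ b_1 = 12 − 8 − 0 = 4. So H_1 = Z^4.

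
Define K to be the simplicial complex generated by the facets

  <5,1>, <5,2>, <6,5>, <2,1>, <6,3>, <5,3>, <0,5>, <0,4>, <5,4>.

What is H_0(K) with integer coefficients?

H_0 = Z.

Take the total order 0 < 1 < 2 < 3 < 4 < 5 < 6 on the vertex set. Then K (dimension 1) consists of the simplices:

  0-simplices (7): [0], [1], [2], [3], [4], [5], [6]
  1-simplices (9): [0,4], [0,5], [1,2], [1,5], [2,5], [3,5], [3,6], [4,5], [5,6]

so the chain groups are C_0 ≅ Z^7, C_1 ≅ Z^9.

∂_1: C_1 → C_0 is given by ∂[p,q] = [q] − [p].
This gives a 7×9 integer matrix of rank 6; reducing to Smith normal form yields diagonal entries (1,1,1,1,1,1).

Now H_k = ker ∂_k / im ∂_{k+1}, so:

  H_0: rank C_0 − rank ∂_1 = 7 − 6 = 1, and the invariant factors of ∂_1 are all 1, so H_0 ≅ Z.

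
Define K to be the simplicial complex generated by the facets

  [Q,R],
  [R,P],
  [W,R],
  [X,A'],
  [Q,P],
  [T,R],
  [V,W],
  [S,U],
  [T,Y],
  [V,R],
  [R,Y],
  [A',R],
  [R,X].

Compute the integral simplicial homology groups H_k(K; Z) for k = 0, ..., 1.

H_0 ≅ Z^2,  H_1 ≅ Z^4.

Order the vertices as P < Q < R < S < T < U < V < W < X < Y < A'. Listing each simplex with vertices in this order, K has dimension 1 with simplices:

  0-simplices (11): [P], [Q], [R], [S], [T], [U], [V], [W], [X], [Y], [A']
  1-simplices (13): [P,Q], [P,R], [Q,R], [R,T], [R,V], [R,W], [R,X], [R,Y], [R,A'], [S,U], [T,Y], [V,W], [X,A']

giving chain groups C_0 ≅ Z^11, C_1 ≅ Z^13.

Boundary ∂_1: C_1 → C_0 maps an edge to its endpoints' difference, ∂[p,q] = q − p. For instance
  ∂[R,Y] = [Y] − [R].
The resulting 11×13 matrix has rank 9, and its Smith normal form has invariant factors (1,1,1,1,1,1,1,1,1).

Now H_k = ker ∂_k / im ∂_{k+1}, so:

  H_0: rank C_0 − rank ∂_1 = 11 − 9 = 2, and the invariant factors of ∂_1 are all 1, so H_0 = Z^2.
  H_1: rank ker ∂_1 − rank ∂_2 = (13 − 9) − 0 = 4, and there is no ∂_2, so H_1 = Z^4.

As a check, the Euler characteristic is 11 − 13 = -2, which agrees with 2 − 4 = -2.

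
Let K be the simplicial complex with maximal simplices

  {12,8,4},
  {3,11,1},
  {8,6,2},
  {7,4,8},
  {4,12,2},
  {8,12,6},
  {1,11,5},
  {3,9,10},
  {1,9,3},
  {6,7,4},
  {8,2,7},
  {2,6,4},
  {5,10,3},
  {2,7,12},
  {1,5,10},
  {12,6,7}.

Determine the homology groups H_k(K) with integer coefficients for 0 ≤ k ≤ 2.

H_0 = Z^2,  H_1 = Z ⊕ Z_2,  H_2 = 0.

Take the total order 1 < 2 < 3 < 4 < 5 < 6 < 7 < 8 < 9 < 10 < 11 < 12 on the vertex set. Then K (dimension 2) consists of the simplices:

  0-simplices (12): [1], [2], [3], [4], [5], [6], [7], [8], [9], [10], [11], [12]
  1-simplices (27): (27 of them)
  2-simplices (16): [1,3,9], [1,3,11], [1,5,10], [1,5,11], [2,4,6], [2,4,12], [2,6,8], [2,7,8], [2,7,12], [3,5,10], [3,9,10], [4,6,7], [4,7,8], [4,8,12], [6,7,12], [6,8,12]

giving chain groups C_0 ≅ Z^12, C_1 ≅ Z^27, C_2 ≅ Z^16.

Boundary ∂_1: C_1 → C_0 sends each edge [p,q] (with p < q) to q − p. For instance
  ∂[3,10] = [10] − [3].
As a 12×27 matrix over Z this has rank 10, with invariant factors (1,1,1,1,1,1,1,1,1,1).

Boundary ∂_2: C_2 → C_1 maps a triangle to the signed sum of its edges. For instance
  ∂[3,5,10] = [5,10] − [3,10] + [3,5],
  ∂[1,3,9] = [3,9] − [1,9] + [1,3].
The resulting 27×16 matrix has rank 16, and its Smith normal form has invariant factors (1,1,1,1,1,1,1,1,1,1,1,1,1,1,1,2).

Reading off H_k = ker ∂_k / im ∂_{k+1}:

  H_0: rank C_0 − rank ∂_1 = 12 − 10 = 2, and the invariant factors of ∂_1 are all 1, so H_0 ≅ Z^2.
  H_1: rank ker ∂_1 − rank ∂_2 = (27 − 10) − 16 = 1, and ∂_2 has invariant factor 2 > 1, so H_1 ≅ Z ⊕ Z_2.
  H_2: rank ker ∂_2 − rank ∂_3 = (16 − 16) − 0 = 0, and there is no ∂_3, so H_2 ≅ 0.

(K is a triangulation of the disjoint union of the cylinder S^1 x I and the real projective plane RP^2.)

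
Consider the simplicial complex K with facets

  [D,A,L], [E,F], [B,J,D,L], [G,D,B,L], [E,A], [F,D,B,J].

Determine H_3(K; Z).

K has 8 vertices, 16 edges, 11 triangles, 3 3-simplices.
rank ∂_3 = 3, rank ∂_4 = 0 ⇒ b_3 = 3 − 3 − 0 = 0. So H_3 ≅ 0.

H_3 = 0.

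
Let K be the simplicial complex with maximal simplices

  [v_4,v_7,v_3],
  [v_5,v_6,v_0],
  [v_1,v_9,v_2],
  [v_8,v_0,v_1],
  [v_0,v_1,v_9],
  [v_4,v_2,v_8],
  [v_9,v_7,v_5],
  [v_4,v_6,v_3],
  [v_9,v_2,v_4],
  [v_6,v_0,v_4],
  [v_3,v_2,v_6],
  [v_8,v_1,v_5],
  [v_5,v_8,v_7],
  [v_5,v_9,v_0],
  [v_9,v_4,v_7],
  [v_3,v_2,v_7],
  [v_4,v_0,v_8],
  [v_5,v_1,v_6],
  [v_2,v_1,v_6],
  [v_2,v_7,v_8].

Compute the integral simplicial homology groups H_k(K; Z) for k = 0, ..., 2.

We work with the vertex ordering v_0 < v_1 < v_2 < v_3 < v_4 < v_5 < v_6 < v_7 < v_8 < v_9. The simplices of K, each written with vertices in increasing order, are:

  0-simplices (10): [v_0], [v_1], [v_2], [v_3], [v_4], [v_5], [v_6], [v_7], [v_8], [v_9]
  1-simplices (30): (30 of them)
  2-simplices (20): (20 of them)

Hence C_0 ≅ Z^10, C_1 ≅ Z^30, C_2 ≅ Z^20.

∂_1: C_1 → C_0 is given by ∂[p,q] = [q] − [p].
The 10×30 boundary matrix has rank 9 and Smith normal form diag(1,1,1,1,1,1,1,1,1).

Boundary ∂_2: C_2 → C_1 sends each 2-simplex [p,q,r] to [q,r] − [p,r] + [p,q]. For instance
  ∂[v_0,v_1,v_9] = [v_1,v_9] − [v_0,v_9] + [v_0,v_1],
  ∂[v_2,v_3,v_7] = [v_3,v_7] − [v_2,v_7] + [v_2,v_3].
The resulting 30×20 matrix has rank 20, and its Smith normal form has invariant factors (1,1,1,1,1,1,1,1,1,1,1,1,1,1,1,1,1,1,1,2).

From H_k ≅ ker(∂_k) / im(∂_{k+1}) we obtain:

  H_0: rank C_0 − rank ∂_1 = 10 − 9 = 1, and the invariant factors of ∂_1 are all 1, so H_0 ≅ Z.
  H_1: rank ker ∂_1 − rank ∂_2 = (30 − 9) − 20 = 1, and ∂_2 has invariant factor 2 > 1, so H_1 ≅ Z × Z/2.
  H_2: rank ker ∂_2 − rank ∂_3 = (20 − 20) − 0 = 0, and there is no ∂_3, so H_2 ≅ 0.

As a check, the Euler characteristic is 10 − 30 + 20 = 0, which agrees with 1 − 1 + 0 = 0.

H_0 = Z,  H_1 = Z × Z/2,  H_2 = 0.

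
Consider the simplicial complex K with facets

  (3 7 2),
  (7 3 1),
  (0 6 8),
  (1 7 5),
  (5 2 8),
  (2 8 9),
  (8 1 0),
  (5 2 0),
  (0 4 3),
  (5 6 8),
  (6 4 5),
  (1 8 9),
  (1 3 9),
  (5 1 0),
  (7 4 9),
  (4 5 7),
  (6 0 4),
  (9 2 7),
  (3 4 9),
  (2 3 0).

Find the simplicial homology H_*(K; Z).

H_0 ≅ Z,  H_1 ≅ Z ⊕ Z/2Z,  H_2 = 0.

We work with the vertex ordering 0 < 1 < 2 < 3 < 4 < 5 < 6 < 7 < 8 < 9. The simplices of K, each written with vertices in increasing order, are:

  0-simplices (10): [0], [1], [2], [3], [4], [5], [6], [7], [8], [9]
  1-simplices (30): (30 of them)
  2-simplices (20): (20 of them)

so the chain groups are C_0 ≅ Z^10, C_1 ≅ Z^30, C_2 ≅ Z^20.

The boundary map ∂_1: C_1 → C_0 maps an edge to its endpoints' difference, ∂[p,q] = q − p. For instance
  ∂[0,8] = [8] − [0].
As a 10×30 matrix over Z this has rank 9, with invariant factors (1,1,1,1,1,1,1,1,1).

∂_2: C_2 → C_1 acts by ∂[p,q,r] = [q,r] − [p,r] + [p,q]. For instance
  ∂[5,6,8] = [6,8] − [5,8] + [5,6],
  ∂[3,4,9] = [4,9] − [3,9] + [3,4].
The 30×20 boundary matrix has rank 20 and Smith normal form diag(1,1,1,1,1,1,1,1,1,1,1,1,1,1,1,1,1,1,1,2).

From H_k ≅ ker(∂_k) / im(∂_{k+1}) we obtain:

  H_0: rank C_0 − rank ∂_1 = 10 − 9 = 1, and the invariant factors of ∂_1 are all 1, so H_0 ≅ Z.
  H_1: rank ker ∂_1 − rank ∂_2 = (30 − 9) − 20 = 1, and ∂_2 has invariant factor 2 > 1, so H_1 ≅ Z ⊕ Z/2Z.
  H_2: rank ker ∂_2 − rank ∂_3 = (20 − 20) − 0 = 0, and there is no ∂_3, so H_2 ≅ 0.

As a check, the Euler characteristic is 10 − 30 + 20 = 0, which agrees with 1 − 1 + 0 = 0.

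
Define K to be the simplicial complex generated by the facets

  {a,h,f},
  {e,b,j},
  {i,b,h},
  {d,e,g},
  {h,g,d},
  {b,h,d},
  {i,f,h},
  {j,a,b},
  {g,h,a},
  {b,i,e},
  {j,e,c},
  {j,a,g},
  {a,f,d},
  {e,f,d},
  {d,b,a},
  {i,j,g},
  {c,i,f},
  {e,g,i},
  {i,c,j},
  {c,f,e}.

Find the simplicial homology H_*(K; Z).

H_0 = Z,  H_1 = Z ⊕ Z/2,  H_2 = 0.

Fix the vertex order a < b < c < d < e < f < g < h < i < j and write every simplex with vertices in increasing order. Then dim K = 2 and the simplices of K are:

  0-simplices (10): a, b, c, d, e, f, g, h, i, j
  1-simplices (30): ab, ad, af, ag, ah, aj, bd, be, bh, bi, bj, ce, cf, ci, cj, de, df, dg, dh, ef, eg, ei, ej, fh, fi, gh, gi, gj, hi, ij
  2-simplices (20): abd, abj, adf, afh, agh, agj, bdh, bei, bej, bhi, cef, cej, cfi, cij, def, deg, dgh, egi, fhi, gij

Hence C_0 ≅ Z^10, C_1 ≅ Z^30, C_2 ≅ Z^20.

Boundary ∂_1: C_1 → C_0 maps an edge to its endpoints' difference, ∂[p,q] = q − p.
As a 10×30 matrix over Z this has rank 9, with invariant factors (1,1,1,1,1,1,1,1,1).

The boundary map ∂_2: C_2 → C_1 maps a triangle to the signed sum of its edges. For instance
  ∂fhi = hi − fi + fh,
  ∂afh = fh − ah + af.
The 30×20 boundary matrix has rank 20 and Smith normal form diag(1,1,1,1,1,1,1,1,1,1,1,1,1,1,1,1,1,1,1,2).

From H_k ≅ ker(∂_k) / im(∂_{k+1}) we obtain:

  H_0: rank C_0 − rank ∂_1 = 10 − 9 = 1, and the invariant factors of ∂_1 are all 1, so H_0 = Z.
  H_1: rank ker ∂_1 − rank ∂_2 = (30 − 9) − 20 = 1, and ∂_2 has invariant factor 2 > 1, so H_1 = Z ⊕ Z/2.
  H_2: rank ker ∂_2 − rank ∂_3 = (20 − 20) − 0 = 0, and there is no ∂_3, so H_2 = 0.

As a check, the Euler characteristic is 10 − 30 + 20 = 0, which agrees with 1 − 1 + 0 = 0.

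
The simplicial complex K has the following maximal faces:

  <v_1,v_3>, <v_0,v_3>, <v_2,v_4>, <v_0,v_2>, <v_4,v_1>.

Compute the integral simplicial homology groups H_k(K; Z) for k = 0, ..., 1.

Fix the vertex order v_0 < v_1 < v_2 < v_3 < v_4 and write every simplex with vertices in increasing order. Then dim K = 1 and the simplices of K are:

  0-simplices (5): [v_0], [v_1], [v_2], [v_3], [v_4]
  1-simplices (5): [v_0,v_2], [v_0,v_3], [v_1,v_3], [v_1,v_4], [v_2,v_4]

giving chain groups C_0 ≅ Z^5, C_1 ≅ Z^5.

The boundary map ∂_1: C_1 → C_0 sends each edge [p,q] (with p < q) to q − p. For instance
  ∂[v_1,v_4] = [v_4] − [v_1].
The resulting 5×5 matrix has rank 4, and its Smith normal form has invariant factors (1,1,1,1).

Reading off H_k = ker ∂_k / im ∂_{k+1}:

  H_0: rank C_0 − rank ∂_1 = 5 − 4 = 1, and the invariant factors of ∂_1 are all 1, so H_0 ≅ Z.
  H_1: rank ker ∂_1 − rank ∂_2 = (5 − 4) − 0 = 1, and there is no ∂_2, so H_1 ≅ Z.

As a check, the Euler characteristic is 5 − 5 = 0, which agrees with 1 − 1 = 0.
(K is a triangulation of the circle S^1.)

H_0 = Z,  H_1 = Z.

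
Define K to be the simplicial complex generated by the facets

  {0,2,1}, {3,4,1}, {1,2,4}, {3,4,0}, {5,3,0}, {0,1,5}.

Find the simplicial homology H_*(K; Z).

H_0 ≅ Z,  H_1 ≅ Z,  H_2 = 0.

Take the total order 0 < 1 < 2 < 3 < 4 < 5 on the vertex set. Then K (dimension 2) consists of the simplices:

  0-simplices (6): [0], [1], [2], [3], [4], [5]
  1-simplices (12): [0,1], [0,2], [0,3], [0,4], [0,5], [1,2], [1,3], [1,4], [1,5], [2,4], [3,4], [3,5]
  2-simplices (6): [0,1,2], [0,1,5], [0,3,4], [0,3,5], [1,2,4], [1,3,4]

Hence C_0 ≅ Z^6, C_1 ≅ Z^12, C_2 ≅ Z^6.

The boundary map ∂_1: C_1 → C_0 maps an edge to its endpoints' difference, ∂[p,q] = q − p. For instance
  ∂[1,5] = [5] − [1].
As a 6×12 matrix over Z this has rank 5, with invariant factors (1,1,1,1,1).

Boundary ∂_2: C_2 → C_1 maps a triangle to the signed sum of its edges. For instance
  ∂[1,3,4] = [3,4] − [1,4] + [1,3],
  ∂[1,2,4] = [2,4] − [1,4] + [1,2].
As a 12×6 matrix over Z this has rank 6, with invariant factors (1,1,1,1,1,1).

Computing H_k = (kernel of ∂_k) / (image of ∂_{k+1}):

  H_0: rank C_0 − rank ∂_1 = 6 − 5 = 1, and the invariant factors of ∂_1 are all 1, so H_0 ≅ Z.
  H_1: rank ker ∂_1 − rank ∂_2 = (12 − 5) − 6 = 1, and the invariant factors of ∂_2 are all 1, so H_1 ≅ Z.
  H_2: rank ker ∂_2 − rank ∂_3 = (6 − 6) − 0 = 0, and there is no ∂_3, so H_2 ≅ 0.

(K is a triangulation of the cylinder S^1 x I.)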